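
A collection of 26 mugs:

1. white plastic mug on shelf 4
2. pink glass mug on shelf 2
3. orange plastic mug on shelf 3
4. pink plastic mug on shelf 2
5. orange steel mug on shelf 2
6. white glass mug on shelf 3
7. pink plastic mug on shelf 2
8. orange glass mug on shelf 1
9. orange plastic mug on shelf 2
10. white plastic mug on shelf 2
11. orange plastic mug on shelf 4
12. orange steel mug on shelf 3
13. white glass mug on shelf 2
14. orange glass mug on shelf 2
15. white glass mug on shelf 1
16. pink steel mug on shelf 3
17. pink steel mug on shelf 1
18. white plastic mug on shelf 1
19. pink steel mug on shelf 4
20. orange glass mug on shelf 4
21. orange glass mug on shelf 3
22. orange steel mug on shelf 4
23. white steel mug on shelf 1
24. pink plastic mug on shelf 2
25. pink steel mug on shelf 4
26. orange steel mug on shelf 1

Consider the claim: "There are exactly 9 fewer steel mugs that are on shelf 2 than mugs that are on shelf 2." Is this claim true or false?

False

|steel mugs on shelf 2| = 1.
|mugs on shelf 2| = 9.
The claim requires 9 − 1 (= 8) to equal 9, which does not hold.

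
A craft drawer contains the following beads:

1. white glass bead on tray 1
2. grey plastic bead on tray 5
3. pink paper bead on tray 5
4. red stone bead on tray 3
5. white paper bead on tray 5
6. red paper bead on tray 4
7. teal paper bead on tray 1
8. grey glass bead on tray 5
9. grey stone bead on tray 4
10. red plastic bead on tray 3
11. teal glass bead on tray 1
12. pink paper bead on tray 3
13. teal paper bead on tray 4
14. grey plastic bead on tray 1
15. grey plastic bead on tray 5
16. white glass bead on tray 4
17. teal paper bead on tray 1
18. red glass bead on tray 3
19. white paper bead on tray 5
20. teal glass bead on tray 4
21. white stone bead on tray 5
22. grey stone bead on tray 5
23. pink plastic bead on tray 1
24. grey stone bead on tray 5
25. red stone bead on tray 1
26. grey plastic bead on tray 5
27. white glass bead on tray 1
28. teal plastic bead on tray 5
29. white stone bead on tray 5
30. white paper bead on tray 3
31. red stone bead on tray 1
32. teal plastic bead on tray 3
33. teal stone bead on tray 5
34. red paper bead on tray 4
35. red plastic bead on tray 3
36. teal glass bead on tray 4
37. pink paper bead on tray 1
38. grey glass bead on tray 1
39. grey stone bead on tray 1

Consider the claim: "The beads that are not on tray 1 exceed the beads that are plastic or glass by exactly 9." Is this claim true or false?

True

There are 27 beads that are not on tray 1.
There are 18 beads that are plastic or glass.
The claim requires 27 − 18 (= 9) to equal 9, which holds.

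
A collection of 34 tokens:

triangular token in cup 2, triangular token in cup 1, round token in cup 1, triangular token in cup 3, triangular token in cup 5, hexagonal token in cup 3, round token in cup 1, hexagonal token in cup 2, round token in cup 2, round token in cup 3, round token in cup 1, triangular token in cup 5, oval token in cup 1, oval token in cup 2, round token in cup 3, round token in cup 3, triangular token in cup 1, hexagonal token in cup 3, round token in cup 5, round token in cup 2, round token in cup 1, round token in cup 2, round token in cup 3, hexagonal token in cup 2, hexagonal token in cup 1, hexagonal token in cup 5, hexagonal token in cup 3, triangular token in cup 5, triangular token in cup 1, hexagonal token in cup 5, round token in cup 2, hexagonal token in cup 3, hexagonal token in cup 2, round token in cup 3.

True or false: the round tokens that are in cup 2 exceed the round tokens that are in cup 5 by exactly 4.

False

round tokens in cup 2: 4.
round tokens in cup 5: 1.
The claim requires 4 − 1 (= 3) to equal 4, which does not hold.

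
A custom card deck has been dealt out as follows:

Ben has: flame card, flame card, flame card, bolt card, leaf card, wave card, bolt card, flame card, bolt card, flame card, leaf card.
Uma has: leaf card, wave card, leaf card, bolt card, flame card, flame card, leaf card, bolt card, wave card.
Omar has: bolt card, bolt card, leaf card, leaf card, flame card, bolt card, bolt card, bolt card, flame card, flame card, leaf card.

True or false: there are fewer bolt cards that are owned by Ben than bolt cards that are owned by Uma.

False

Count of bolt cards owned by Ben: 3.
Count of bolt cards owned by Uma: 2.
The claim requires 3 < 2, which does not hold.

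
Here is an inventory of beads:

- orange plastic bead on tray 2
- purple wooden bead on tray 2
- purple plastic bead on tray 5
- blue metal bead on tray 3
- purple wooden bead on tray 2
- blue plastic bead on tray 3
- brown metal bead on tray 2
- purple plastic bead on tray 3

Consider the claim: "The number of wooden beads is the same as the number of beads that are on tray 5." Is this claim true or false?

False

There are 2 wooden beads.
There is 1 bead on tray 5.
The claim requires 2 = 1, which does not hold.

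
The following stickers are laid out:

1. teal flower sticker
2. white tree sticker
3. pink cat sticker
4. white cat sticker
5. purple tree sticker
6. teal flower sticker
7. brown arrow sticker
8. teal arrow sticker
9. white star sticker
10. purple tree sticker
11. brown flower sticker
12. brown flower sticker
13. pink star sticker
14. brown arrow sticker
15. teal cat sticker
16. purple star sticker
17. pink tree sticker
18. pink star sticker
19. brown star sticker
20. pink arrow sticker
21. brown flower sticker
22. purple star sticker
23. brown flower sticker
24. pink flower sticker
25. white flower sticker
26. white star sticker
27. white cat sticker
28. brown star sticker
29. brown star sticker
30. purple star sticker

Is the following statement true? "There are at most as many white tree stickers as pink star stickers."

True

There is 1 white tree sticker.
There are 2 pink star stickers.
The claim requires 1 ≤ 2, which holds.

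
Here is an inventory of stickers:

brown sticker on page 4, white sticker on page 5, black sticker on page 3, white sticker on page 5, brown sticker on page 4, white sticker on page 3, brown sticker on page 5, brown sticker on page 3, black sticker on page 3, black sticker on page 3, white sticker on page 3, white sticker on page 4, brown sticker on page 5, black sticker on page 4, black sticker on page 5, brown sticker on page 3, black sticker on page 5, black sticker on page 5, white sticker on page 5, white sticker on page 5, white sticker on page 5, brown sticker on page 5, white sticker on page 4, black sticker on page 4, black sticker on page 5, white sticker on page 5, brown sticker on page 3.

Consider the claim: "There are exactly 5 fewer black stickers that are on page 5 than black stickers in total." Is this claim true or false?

|black stickers on page 5| = 4.
|black stickers| = 9.
The claim requires 9 − 4 (= 5) to equal 5, which holds.

True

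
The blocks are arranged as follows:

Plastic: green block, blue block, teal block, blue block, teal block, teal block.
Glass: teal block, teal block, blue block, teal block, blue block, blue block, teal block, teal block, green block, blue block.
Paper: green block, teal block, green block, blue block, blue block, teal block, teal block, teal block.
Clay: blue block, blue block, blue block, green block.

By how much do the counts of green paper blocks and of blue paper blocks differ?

green paper blocks: 2. blue paper blocks: 2.
|2 − 2| = 2 − 2 = 0.

0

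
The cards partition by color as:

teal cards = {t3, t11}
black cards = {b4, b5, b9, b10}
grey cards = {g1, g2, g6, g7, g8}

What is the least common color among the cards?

Counts by color: grey 5, black 4, teal 2.
The minimum is 2, held uniquely by teal.

teal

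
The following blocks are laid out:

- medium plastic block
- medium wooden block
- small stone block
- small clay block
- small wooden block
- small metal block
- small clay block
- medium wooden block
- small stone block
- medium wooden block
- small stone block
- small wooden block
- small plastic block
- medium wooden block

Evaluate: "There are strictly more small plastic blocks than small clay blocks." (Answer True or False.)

False

small plastic blocks: 1.
small clay blocks: 2.
The claim requires 1 > 2, which does not hold.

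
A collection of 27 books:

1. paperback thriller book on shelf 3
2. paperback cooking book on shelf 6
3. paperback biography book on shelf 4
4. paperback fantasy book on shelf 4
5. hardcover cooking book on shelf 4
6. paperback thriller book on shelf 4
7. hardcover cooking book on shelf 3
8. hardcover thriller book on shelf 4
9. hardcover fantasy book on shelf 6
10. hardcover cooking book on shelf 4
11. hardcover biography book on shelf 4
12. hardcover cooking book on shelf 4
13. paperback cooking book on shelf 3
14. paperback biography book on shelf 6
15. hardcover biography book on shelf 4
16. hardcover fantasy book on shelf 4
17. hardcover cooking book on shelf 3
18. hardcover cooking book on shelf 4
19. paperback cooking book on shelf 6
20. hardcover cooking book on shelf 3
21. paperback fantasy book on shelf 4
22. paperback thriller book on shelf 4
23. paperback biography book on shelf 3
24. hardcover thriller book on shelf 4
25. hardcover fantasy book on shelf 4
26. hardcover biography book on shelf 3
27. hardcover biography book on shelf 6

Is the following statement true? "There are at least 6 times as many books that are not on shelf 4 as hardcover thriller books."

True

|books that are not on shelf 4| = 12.
|hardcover thriller books| = 2.
The claim requires 12 ≥ 6 × 2 = 12, which holds.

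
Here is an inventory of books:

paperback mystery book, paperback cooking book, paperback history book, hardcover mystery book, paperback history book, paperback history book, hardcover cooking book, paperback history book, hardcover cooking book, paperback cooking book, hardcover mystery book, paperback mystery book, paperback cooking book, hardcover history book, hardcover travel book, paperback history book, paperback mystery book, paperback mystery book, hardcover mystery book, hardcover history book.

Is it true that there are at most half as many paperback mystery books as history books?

False

|paperback mystery books| = 4.
|history books| = 7.
The claim requires 2 × 4 = 8 ≤ 7, which does not hold.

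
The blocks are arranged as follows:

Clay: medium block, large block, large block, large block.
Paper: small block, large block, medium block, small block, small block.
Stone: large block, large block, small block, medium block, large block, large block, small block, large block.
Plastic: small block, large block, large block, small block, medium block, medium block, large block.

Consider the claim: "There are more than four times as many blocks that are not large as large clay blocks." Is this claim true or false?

False

blocks that are not large: 12.
large clay blocks: 3.
The claim requires 12 > 4 × 3 = 12, which does not hold.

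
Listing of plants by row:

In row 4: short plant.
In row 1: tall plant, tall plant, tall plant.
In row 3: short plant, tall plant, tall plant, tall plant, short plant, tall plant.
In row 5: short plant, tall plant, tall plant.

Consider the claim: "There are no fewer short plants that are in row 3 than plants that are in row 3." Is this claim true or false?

short plants in row 3: 2.
plants in row 3: 6.
The claim requires 2 ≥ 6, which does not hold.

False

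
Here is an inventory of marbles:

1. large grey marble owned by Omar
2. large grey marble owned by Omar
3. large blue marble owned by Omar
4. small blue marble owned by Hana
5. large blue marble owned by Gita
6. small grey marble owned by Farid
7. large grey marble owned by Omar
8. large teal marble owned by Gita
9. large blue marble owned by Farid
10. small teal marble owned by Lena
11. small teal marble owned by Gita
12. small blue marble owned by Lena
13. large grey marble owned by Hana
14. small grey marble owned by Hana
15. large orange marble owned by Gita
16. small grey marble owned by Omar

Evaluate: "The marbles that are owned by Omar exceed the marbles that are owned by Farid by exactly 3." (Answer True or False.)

True

Count of marbles owned by Omar: 5.
Count of marbles owned by Farid: 2.
The claim requires 5 − 2 (= 3) to equal 3, which holds.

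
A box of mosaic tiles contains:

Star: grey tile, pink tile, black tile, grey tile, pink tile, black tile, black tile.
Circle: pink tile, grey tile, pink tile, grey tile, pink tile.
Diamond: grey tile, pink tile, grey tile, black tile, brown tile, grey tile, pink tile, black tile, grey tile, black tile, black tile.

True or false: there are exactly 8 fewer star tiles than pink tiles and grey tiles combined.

True

There are 7 star tiles.
pink tiles: 7; grey tiles: 8; combined: 7 + 8 = 15.
The claim requires 15 − 7 (= 8) to equal 8, which holds.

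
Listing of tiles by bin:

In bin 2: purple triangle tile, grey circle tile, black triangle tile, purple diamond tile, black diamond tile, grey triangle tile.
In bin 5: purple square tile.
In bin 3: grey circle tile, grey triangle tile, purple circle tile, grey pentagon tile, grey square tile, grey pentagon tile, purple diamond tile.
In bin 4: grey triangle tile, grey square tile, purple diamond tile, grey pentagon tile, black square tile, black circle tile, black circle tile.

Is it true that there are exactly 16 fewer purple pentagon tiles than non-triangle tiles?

There are 0 purple pentagon tiles.
There are 16 non-triangle tiles.
The claim requires 16 − 0 (= 16) to equal 16, which holds.

True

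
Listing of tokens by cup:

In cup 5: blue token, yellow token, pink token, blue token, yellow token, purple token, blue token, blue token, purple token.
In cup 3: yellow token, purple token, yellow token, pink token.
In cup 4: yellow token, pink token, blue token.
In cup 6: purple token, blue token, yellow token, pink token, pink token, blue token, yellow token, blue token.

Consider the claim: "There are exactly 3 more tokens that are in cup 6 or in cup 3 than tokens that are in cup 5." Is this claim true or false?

True

tokens in cup 6 or in cup 3: 12.
tokens in cup 5: 9.
The claim requires 12 − 9 (= 3) to equal 3, which holds.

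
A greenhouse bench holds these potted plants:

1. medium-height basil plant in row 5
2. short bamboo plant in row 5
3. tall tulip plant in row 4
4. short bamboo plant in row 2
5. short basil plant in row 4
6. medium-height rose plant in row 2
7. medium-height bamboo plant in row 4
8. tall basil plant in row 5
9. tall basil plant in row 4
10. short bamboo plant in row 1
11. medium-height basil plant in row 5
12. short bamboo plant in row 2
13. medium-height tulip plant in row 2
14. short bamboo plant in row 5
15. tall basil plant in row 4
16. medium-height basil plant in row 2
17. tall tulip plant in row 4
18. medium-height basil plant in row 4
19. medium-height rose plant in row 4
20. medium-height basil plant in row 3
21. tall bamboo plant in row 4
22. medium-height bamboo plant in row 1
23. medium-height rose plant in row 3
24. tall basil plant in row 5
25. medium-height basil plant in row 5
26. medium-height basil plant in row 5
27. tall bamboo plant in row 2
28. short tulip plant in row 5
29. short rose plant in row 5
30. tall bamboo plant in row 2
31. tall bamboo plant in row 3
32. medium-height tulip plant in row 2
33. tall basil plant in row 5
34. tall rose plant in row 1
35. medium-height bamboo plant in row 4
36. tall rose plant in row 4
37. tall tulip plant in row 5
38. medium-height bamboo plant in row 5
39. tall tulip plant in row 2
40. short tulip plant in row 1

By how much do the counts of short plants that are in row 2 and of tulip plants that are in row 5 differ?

short plants in row 2: 2. tulip plants in row 5: 2.
|2 − 2| = 2 − 2 = 0.

0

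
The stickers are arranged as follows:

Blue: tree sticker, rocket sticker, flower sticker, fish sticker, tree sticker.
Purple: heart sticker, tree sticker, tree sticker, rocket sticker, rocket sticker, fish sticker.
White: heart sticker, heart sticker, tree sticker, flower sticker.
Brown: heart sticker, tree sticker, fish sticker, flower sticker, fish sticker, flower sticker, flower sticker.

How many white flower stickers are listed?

1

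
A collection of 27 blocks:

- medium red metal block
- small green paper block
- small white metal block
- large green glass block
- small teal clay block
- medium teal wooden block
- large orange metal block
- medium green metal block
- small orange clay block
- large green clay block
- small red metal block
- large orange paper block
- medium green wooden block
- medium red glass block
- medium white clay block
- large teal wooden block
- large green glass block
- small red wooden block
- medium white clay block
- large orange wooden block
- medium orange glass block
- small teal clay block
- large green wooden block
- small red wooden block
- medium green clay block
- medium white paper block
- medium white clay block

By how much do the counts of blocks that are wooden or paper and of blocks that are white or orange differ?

0

blocks that are wooden or paper: 10. blocks that are white or orange: 10.
|10 − 10| = 10 − 10 = 0.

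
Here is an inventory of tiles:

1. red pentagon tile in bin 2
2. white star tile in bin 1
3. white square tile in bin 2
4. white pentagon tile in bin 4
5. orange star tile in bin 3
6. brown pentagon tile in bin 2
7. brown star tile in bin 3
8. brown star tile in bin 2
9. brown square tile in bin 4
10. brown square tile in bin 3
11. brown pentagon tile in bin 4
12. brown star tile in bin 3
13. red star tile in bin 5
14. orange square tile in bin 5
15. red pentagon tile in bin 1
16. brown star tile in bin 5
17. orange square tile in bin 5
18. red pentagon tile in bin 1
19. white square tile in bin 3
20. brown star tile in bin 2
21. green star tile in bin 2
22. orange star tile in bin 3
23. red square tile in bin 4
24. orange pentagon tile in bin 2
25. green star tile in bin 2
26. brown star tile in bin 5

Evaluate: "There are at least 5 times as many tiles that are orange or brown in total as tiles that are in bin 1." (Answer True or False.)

True

|tiles that are orange or brown| = 15.
|tiles in bin 1| = 3.
The claim requires 15 ≥ 5 × 3 = 15, which holds.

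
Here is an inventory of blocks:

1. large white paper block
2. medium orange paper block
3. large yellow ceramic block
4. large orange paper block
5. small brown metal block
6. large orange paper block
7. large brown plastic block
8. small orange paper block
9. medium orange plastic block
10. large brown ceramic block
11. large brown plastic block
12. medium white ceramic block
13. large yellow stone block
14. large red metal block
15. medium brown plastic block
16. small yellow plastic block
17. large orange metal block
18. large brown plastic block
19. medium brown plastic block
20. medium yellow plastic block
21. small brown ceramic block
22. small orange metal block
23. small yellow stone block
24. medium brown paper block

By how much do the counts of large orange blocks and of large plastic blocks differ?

0

large orange blocks: 3. large plastic blocks: 3.
|3 − 3| = 3 − 3 = 0.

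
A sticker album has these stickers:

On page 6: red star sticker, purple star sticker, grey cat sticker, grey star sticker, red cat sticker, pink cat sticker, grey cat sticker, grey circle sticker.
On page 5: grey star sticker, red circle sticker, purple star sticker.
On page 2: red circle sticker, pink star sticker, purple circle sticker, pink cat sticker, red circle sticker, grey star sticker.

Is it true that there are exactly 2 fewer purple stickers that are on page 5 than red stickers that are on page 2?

False

|purple stickers on page 5| = 1.
|red stickers on page 2| = 2.
The claim requires 2 − 1 (= 1) to equal 2, which does not hold.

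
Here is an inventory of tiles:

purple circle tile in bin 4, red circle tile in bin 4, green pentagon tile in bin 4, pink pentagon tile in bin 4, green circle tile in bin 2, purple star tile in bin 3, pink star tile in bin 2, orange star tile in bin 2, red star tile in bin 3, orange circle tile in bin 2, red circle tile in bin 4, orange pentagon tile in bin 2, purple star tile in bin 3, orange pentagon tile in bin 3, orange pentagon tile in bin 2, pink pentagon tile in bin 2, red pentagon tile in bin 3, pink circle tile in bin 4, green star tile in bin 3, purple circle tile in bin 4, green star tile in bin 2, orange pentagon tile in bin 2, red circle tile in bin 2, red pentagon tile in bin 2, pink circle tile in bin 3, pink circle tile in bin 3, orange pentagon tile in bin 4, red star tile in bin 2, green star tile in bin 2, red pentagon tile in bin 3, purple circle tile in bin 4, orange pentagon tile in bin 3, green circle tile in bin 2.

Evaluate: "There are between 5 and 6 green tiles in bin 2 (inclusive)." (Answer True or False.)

|green tiles in bin 2| = 4.
The claim requires 5 ≤ 4 ≤ 6, which does not hold.

False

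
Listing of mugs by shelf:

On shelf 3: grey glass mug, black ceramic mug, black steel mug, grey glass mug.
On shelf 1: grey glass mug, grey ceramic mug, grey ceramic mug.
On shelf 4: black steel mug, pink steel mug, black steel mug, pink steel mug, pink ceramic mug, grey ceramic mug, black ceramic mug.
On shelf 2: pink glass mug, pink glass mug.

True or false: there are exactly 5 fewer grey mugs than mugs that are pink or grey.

grey mugs: 6.
mugs that are pink or grey: 11.
The claim requires 11 − 6 (= 5) to equal 5, which holds.

True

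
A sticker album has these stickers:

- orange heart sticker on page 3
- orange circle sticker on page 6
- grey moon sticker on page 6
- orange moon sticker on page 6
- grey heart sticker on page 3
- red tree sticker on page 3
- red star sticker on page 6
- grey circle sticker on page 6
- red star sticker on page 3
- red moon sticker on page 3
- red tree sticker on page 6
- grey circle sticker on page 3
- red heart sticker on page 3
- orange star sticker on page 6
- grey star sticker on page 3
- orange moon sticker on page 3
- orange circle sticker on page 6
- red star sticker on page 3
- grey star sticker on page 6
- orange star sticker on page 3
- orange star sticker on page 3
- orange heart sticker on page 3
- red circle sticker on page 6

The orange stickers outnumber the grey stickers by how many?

3

orange stickers: 9.
grey stickers: 6.
9 − 6 = 3.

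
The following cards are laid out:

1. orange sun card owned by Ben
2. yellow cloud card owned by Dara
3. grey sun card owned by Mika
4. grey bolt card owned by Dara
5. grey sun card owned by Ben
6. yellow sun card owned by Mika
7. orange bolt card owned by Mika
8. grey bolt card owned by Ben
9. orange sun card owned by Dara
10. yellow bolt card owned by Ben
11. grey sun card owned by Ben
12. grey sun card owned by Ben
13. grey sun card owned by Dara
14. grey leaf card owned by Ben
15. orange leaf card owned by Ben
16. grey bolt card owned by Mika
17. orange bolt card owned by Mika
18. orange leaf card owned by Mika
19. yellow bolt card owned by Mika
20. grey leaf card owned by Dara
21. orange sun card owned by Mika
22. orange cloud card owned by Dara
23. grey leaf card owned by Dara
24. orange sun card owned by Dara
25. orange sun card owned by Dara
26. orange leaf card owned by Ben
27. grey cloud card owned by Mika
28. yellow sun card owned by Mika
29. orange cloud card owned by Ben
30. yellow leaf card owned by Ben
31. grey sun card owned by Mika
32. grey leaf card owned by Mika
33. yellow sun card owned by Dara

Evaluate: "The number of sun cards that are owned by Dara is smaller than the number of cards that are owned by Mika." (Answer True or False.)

True

Count of sun cards owned by Dara: 5.
Count of cards owned by Mika: 12.
The claim requires 5 < 12, which holds.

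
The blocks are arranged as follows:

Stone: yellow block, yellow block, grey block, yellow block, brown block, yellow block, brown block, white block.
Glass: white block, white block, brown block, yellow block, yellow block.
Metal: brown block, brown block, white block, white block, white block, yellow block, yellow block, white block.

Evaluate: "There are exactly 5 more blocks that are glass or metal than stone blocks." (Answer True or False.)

True

|blocks that are glass or metal| = 13.
|stone blocks| = 8.
The claim requires 13 − 8 (= 5) to equal 5, which holds.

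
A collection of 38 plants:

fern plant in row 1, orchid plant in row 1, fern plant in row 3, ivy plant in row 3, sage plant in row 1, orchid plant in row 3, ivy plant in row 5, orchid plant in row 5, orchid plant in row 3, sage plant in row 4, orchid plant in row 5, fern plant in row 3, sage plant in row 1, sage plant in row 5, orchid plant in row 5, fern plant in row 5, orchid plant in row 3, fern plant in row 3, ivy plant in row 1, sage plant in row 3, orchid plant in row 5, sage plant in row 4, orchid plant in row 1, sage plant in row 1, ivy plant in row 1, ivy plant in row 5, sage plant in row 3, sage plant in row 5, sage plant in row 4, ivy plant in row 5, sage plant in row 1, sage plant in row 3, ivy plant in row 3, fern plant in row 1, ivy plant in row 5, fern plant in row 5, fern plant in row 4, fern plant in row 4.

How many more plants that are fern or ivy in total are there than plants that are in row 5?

plants that are fern or ivy: 17.
plants in row 5: 12.
17 − 12 = 5.

5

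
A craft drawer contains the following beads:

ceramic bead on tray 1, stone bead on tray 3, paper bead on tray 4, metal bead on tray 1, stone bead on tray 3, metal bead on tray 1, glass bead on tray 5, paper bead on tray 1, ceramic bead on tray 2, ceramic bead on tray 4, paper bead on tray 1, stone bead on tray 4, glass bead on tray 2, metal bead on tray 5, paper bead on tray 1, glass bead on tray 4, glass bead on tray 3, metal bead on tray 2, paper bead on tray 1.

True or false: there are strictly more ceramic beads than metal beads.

ceramic beads: 3.
metal beads: 4.
The claim requires 3 > 4, which does not hold.

False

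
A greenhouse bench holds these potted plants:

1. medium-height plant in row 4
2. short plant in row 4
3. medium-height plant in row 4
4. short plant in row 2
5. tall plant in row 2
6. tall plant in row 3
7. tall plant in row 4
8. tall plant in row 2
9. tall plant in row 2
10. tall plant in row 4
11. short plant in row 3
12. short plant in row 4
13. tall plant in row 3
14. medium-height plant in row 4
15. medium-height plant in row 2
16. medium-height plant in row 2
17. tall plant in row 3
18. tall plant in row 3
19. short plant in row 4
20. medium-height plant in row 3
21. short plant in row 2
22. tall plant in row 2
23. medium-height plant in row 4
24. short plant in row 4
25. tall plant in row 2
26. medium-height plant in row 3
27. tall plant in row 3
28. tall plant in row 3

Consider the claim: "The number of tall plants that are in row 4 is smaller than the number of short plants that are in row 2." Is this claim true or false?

tall plants in row 4: 2.
short plants in row 2: 2.
The claim requires 2 < 2, which does not hold.

False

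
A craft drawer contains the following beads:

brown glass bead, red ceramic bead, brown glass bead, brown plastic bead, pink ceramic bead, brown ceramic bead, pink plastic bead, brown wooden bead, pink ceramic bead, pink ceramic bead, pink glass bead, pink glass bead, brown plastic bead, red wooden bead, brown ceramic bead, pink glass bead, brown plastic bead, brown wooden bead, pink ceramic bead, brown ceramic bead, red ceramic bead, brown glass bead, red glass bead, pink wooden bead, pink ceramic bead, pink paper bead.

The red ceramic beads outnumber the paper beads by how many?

red ceramic beads: 2.
paper beads: 1.
2 − 1 = 1.

1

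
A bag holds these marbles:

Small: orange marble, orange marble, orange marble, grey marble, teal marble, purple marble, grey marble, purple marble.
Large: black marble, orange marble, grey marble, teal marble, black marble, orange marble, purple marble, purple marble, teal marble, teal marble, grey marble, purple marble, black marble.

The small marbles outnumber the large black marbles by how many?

5

small marbles: 8.
large black marbles: 3.
8 − 3 = 5.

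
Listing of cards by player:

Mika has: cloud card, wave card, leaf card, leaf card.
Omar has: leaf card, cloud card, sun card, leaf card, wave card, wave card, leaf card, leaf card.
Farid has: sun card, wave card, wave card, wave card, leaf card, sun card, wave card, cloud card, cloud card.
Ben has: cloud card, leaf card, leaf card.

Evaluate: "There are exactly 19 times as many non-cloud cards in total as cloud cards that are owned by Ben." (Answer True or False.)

There are 19 non-cloud cards.
Count of cloud cards owned by Ben: 1.
The claim requires 19 = 19 × 1 = 19, which holds.

True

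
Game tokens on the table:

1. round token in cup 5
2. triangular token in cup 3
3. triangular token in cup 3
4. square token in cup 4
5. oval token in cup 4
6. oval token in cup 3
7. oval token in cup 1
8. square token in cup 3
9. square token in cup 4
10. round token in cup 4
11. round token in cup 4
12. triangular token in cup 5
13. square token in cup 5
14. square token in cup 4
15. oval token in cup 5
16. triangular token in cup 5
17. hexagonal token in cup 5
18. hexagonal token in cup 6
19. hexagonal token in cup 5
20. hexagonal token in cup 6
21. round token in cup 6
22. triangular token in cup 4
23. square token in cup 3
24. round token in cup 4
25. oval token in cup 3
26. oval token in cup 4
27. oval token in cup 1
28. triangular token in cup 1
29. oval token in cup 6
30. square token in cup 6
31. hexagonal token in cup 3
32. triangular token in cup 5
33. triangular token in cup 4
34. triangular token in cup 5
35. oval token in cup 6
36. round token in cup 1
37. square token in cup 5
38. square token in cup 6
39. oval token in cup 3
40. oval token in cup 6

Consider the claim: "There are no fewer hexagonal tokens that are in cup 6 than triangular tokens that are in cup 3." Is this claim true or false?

True

|hexagonal tokens in cup 6| = 2.
|triangular tokens in cup 3| = 2.
The claim requires 2 ≥ 2, which holds.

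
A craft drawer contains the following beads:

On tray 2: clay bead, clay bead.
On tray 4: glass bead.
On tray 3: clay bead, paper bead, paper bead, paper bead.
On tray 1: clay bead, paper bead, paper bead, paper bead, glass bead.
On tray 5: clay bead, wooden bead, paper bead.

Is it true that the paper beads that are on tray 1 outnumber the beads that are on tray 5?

False

|paper beads on tray 1| = 3.
|beads on tray 5| = 3.
The claim requires 3 > 3, which does not hold.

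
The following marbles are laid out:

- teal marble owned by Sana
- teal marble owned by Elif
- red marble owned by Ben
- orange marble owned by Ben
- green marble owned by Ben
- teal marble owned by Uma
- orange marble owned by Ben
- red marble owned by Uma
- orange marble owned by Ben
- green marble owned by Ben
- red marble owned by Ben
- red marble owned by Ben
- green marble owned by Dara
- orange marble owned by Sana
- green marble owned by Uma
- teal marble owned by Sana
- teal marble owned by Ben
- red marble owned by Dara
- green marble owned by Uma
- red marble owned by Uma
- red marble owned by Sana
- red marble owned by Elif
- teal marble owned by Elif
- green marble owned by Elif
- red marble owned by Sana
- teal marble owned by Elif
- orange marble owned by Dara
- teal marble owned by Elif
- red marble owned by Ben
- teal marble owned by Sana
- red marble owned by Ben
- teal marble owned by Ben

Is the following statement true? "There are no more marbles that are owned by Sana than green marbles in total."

|marbles owned by Sana| = 6.
|green marbles| = 6.
The claim requires 6 ≤ 6, which holds.

True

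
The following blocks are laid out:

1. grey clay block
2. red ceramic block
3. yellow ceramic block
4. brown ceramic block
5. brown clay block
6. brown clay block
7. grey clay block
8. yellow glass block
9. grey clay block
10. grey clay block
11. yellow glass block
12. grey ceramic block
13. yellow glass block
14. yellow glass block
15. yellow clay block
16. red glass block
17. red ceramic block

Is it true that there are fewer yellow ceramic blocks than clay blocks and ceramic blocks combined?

True

|yellow ceramic blocks| = 1.
clay blocks: 7; ceramic blocks: 5; combined: 7 + 5 = 12.
The claim requires 1 < 12, which holds.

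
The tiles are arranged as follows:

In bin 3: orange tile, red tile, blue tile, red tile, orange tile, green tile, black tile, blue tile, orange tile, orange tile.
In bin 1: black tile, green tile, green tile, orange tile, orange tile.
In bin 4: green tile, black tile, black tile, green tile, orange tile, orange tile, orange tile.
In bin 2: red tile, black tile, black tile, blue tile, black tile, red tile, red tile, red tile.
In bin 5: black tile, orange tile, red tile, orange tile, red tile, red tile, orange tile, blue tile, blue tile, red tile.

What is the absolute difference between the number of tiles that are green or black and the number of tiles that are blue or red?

tiles that are green or black: 13. tiles that are blue or red: 15.
|13 − 15| = 15 − 13 = 2.

2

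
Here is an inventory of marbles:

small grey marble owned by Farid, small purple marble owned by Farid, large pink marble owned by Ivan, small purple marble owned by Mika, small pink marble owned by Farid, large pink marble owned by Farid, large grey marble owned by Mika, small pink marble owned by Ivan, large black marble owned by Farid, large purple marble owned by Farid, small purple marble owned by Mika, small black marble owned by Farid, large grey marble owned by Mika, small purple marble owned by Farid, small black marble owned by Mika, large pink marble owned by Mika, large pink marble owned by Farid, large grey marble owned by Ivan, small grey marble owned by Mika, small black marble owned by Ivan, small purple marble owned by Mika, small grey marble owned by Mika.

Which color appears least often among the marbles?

Counts by color: grey 6, pink 6, purple 6, black 4.
The minimum is 4, held uniquely by black.

black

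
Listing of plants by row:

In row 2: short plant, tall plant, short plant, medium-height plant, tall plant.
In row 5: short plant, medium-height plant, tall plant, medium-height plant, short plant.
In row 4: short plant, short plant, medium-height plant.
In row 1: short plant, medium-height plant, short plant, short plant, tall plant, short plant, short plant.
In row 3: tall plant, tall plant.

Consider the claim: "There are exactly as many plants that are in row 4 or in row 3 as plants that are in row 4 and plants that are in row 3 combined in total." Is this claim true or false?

True

There are 5 plants in row 4 or in row 3.
plants in row 4: 3; plants in row 3: 2; combined: 3 + 2 = 5.
The claim requires 5 = 5, which holds.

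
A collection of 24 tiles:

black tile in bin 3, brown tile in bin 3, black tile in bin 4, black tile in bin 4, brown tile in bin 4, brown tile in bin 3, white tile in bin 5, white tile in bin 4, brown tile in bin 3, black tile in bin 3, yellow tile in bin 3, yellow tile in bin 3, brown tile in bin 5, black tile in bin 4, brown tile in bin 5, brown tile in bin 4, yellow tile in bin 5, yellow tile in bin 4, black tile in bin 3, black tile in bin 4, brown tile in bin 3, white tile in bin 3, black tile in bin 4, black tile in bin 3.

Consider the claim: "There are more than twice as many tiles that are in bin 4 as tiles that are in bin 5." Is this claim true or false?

|tiles in bin 4| = 9.
|tiles in bin 5| = 4.
The claim requires 9 > 2 × 4 = 8, which holds.

True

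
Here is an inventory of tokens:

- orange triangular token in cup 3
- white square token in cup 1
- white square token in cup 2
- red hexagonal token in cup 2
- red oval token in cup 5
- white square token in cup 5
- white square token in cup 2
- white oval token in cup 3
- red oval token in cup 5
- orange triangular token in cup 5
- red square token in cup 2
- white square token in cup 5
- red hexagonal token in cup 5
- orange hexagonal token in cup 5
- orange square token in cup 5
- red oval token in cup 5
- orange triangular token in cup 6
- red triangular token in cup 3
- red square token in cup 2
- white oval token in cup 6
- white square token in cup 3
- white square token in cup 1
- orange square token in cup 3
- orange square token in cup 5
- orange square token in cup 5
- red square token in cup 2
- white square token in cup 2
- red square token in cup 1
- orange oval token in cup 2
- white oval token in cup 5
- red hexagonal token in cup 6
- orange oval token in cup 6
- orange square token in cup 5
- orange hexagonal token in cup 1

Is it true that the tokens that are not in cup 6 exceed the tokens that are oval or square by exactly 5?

True

|tokens that are not in cup 6| = 30.
|tokens that are oval or square| = 25.
The claim requires 30 − 25 (= 5) to equal 5, which holds.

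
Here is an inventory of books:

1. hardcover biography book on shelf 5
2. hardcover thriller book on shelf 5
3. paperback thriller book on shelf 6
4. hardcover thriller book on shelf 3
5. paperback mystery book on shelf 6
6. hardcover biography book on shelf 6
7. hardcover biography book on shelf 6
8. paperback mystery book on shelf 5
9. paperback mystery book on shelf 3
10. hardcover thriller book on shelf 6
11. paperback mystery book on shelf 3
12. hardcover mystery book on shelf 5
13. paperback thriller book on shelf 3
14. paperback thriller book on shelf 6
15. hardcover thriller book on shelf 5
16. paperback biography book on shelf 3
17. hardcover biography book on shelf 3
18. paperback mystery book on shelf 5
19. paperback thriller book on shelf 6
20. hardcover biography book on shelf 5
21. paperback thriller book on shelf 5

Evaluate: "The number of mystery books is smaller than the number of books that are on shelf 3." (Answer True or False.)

|mystery books| = 6.
|books on shelf 3| = 6.
The claim requires 6 < 6, which does not hold.

False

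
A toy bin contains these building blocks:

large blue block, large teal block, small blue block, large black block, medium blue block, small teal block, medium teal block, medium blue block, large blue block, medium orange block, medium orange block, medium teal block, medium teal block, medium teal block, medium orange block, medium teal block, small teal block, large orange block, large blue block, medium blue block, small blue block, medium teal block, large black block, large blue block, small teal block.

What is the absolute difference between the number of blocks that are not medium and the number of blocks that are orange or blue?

blocks that are not medium: 13. blocks that are orange or blue: 13.
|13 − 13| = 13 − 13 = 0.

0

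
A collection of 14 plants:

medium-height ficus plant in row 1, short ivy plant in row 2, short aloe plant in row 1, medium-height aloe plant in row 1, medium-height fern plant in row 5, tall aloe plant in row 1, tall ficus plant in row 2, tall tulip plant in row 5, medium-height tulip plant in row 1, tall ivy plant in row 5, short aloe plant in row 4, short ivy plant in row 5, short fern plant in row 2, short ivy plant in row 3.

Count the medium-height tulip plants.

1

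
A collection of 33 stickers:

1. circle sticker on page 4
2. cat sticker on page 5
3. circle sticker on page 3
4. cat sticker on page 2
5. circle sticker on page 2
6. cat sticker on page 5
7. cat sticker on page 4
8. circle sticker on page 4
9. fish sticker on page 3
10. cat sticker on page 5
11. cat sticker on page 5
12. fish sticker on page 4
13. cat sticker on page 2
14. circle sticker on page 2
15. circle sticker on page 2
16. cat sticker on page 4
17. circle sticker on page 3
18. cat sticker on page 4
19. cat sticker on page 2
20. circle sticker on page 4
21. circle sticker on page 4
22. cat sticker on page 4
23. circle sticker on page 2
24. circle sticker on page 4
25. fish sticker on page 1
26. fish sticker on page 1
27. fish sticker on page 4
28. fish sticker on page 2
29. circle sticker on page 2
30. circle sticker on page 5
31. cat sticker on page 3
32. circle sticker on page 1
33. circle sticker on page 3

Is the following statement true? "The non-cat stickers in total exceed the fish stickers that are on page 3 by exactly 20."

non-cat stickers: 21.
fish stickers on page 3: 1.
The claim requires 21 − 1 (= 20) to equal 20, which holds.

True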